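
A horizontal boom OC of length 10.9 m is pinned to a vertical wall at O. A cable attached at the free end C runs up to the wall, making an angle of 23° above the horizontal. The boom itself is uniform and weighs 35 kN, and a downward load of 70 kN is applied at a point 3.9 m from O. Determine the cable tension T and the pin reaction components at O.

T = 108.9 kN, O_x = 100.2 kN, O_y = 62.45 kN

ΣM about O: T·sin23°·10.9 − 35·5.45 − 70·3.9 = 0 → T = 463.75/(10.9·0.390731) = 108.888 ≈ 108.9 kN.
ΣF_x = 0: O_x − T·cos23° = 0 → O_x = 108.888 × 0.920505 = 100.2 kN.
ΣF_y = 0: O_y + T·sin23° − 35 − 70 = 0 → O_y = 105 − 108.888 × 0.390731 = 62.45 kN.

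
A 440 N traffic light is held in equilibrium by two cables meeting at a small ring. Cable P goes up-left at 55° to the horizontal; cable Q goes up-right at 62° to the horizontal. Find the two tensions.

T_P = 231.8 N, T_Q = 283.2 N

ΣF_x = 0: −T_P·cos55° + T_Q·cos62° = 0 → T_Q = 1.22175·T_P.
ΣF_y = 0: T_P·sin55° + T_Q·sin62° = 440.
Substitute: T_P·(0.819152 + 1.22175·0.882948) = 440 → T_P = 231.836 ≈ 231.8 N.
Then T_Q = 1.22175 × 231.836 = 283.2 N.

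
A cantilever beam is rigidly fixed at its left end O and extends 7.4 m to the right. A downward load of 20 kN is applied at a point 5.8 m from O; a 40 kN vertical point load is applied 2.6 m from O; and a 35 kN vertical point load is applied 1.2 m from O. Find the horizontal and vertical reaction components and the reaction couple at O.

ΣF_x = 0: O_x = 0.
ΣF_y = 0: O_y − 20 − 40 − 35 = 0 → O_y = 95.00 kN.
ΣM about O: M_O − 20·5.8 − 40·2.6 − 35·1.2 = 0 → M_O = 262.0 kN·m.

O_x = 0, O_y = 95.00 kN, M_O = 262.0 kN·m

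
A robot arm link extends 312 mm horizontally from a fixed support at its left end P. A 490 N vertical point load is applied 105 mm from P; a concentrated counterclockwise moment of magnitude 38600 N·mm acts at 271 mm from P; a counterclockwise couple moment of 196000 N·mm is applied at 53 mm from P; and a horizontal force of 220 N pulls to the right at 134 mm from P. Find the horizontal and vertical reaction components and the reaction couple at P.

ΣF_x = 0: P_x + 220 = 0 → P_x = -220.0 N.
ΣF_y = 0: P_y − 490 = 0 → P_y = 490.0 N.
ΣM about P: M_P − 490·105 + 38600 + 196000 = 0 → M_P = -183200 N·mm.

P_x = -220.0 N, P_y = 490.0 N, M_P = -183200 N·mm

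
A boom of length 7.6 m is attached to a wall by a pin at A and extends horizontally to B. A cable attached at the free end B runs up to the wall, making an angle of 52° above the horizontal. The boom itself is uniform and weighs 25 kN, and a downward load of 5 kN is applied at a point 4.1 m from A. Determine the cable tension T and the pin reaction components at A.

ΣM about A: T·sin52°·7.6 − 25·3.8 − 5·4.1 = 0 → T = 115.5/(7.6·0.788011) = 19.2857 ≈ 19.29 kN.
ΣF_x = 0: A_x − T·cos52° = 0 → A_x = 19.2857 × 0.615661 = 11.87 kN.
ΣF_y = 0: A_y + T·sin52° − 25 − 5 = 0 → A_y = 30 − 19.2857 × 0.788011 = 14.80 kN.

T = 19.29 kN, A_x = 11.87 kN, A_y = 14.80 kN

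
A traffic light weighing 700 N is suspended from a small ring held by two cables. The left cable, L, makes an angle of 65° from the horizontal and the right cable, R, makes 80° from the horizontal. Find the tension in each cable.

ΣF_x = 0: −T_L·cos65° + T_R·cos80° = 0 → T_R = 2.43376·T_L.
ΣF_y = 0: T_L·sin65° + T_R·sin80° = 700.
Substitute: T_L·(0.906308 + 2.43376·0.984808) = 700 → T_L = 211.922 ≈ 211.9 N.
Then T_R = 2.43376 × 211.922 = 515.8 N.

T_L = 211.9 N, T_R = 515.8 N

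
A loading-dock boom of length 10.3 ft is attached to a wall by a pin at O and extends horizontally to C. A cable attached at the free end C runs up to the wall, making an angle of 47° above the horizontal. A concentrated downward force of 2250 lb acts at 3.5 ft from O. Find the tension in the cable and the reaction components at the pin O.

T = 1045 lb, O_x = 713.0 lb, O_y = 1485 lb

ΣM about O: T·sin47°·10.3 − 2250·3.5 = 0 → T = 7875/(10.3·0.731354) = 1045.41 ≈ 1045 lb.
ΣF_x = 0: O_x − T·cos47° = 0 → O_x = 1045.41 × 0.681998 = 713.0 lb.
ΣF_y = 0: O_y + T·sin47° − 2250 = 0 → O_y = 2250 − 1045.41 × 0.731354 = 1485 lb.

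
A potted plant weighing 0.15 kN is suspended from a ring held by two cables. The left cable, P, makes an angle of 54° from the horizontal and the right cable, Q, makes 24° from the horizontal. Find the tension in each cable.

T_P = 0.1401 kN, T_Q = 0.09014 kN

ΣF_x = 0: −T_P·cos54° + T_Q·cos24° = 0 → T_Q = 0.643411·T_P.
ΣF_y = 0: T_P·sin54° + T_Q·sin24° = 0.15.
Substitute: T_P·(0.809017 + 0.643411·0.406737) = 0.15 → T_P = 0.140093 ≈ 0.1401 kN.
Then T_Q = 0.643411 × 0.140093 = 0.09014 kN.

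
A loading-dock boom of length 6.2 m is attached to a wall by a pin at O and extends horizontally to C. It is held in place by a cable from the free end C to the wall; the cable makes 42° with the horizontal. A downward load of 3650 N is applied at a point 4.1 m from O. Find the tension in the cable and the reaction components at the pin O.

ΣM about O: T·sin42°·6.2 − 3650·4.1 = 0 → T = 14965/(6.2·0.669131) = 3607.23 ≈ 3607 N.
ΣF_x = 0: O_x − T·cos42° = 0 → O_x = 3607.23 × 0.743145 = 2681 N.
ΣF_y = 0: O_y + T·sin42° − 3650 = 0 → O_y = 3650 − 3607.23 × 0.669131 = 1236 N.

T = 3607 N, O_x = 2681 N, O_y = 1236 N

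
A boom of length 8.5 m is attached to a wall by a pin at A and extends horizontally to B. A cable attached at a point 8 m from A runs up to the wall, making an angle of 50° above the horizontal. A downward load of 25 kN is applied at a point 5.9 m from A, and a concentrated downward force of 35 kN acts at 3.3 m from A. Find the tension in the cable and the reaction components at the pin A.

T = 42.92 kN, A_x = 27.59 kN, A_y = 27.12 kN

ΣM about A: T·sin50°·8 − 25·5.9 − 35·3.3 = 0 → T = 263/(8·0.766044) = 42.9153 ≈ 42.92 kN.
ΣF_x = 0: A_x − T·cos50° = 0 → A_x = 42.9153 × 0.642788 = 27.59 kN.
ΣF_y = 0: A_y + T·sin50° − 25 − 35 = 0 → A_y = 60 − 42.9153 × 0.766044 = 27.12 kN.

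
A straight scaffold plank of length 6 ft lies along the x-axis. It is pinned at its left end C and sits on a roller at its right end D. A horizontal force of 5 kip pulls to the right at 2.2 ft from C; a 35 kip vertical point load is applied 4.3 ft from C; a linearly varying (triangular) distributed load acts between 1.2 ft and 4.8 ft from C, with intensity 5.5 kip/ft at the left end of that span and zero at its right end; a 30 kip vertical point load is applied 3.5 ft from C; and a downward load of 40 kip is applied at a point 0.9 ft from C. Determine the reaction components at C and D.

C_x = -5.000 kip, C_y = 62.36 kip, D_y = 52.54 kip

Resultant of the triangular load: ½ × 5.5 × 3.6 = 9.9 kip, acting at 2.4 ft from C (one-third of the span from the peak).
Taking moments about C: D_y·6 − 35·4.3 − (½·5.5·3.6)·2.4 − 30·3.5 − 40·0.9 = 0 → D_y = 315.26/6 = 52.5433 ≈ 52.54 kip.
ΣF_y = 0: C_y + 52.5433 − 35 − ½·5.5·3.6 − 30 − 40 = 0 → C_y = 62.36 kip.
ΣF_x = 0: C_x + 5 = 0 → C_x = -5.000 kip.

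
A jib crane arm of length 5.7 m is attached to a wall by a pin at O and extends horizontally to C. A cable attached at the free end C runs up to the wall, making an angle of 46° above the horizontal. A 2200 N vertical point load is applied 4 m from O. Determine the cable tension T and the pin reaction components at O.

T = 2146 N, O_x = 1491 N, O_y = 656.1 N

ΣM about O: T·sin46°·5.7 − 2200·4 = 0 → T = 8800/(5.7·0.71934) = 2146.22 ≈ 2146 N.
ΣF_x = 0: O_x − T·cos46° = 0 → O_x = 2146.22 × 0.694658 = 1491 N.
ΣF_y = 0: O_y + T·sin46° − 2200 = 0 → O_y = 2200 − 2146.22 × 0.71934 = 656.1 N.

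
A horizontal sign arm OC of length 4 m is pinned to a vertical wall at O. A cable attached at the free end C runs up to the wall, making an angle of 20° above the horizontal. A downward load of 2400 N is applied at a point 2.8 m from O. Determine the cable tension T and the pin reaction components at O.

T = 4912 N, O_x = 4616 N, O_y = 720.0 N

ΣM about O: T·sin20°·4 − 2400·2.8 = 0 → T = 6720/(4·0.34202) = 4911.99 ≈ 4912 N.
ΣF_x = 0: O_x − T·cos20° = 0 → O_x = 4911.99 × 0.939693 = 4616 N.
ΣF_y = 0: O_y + T·sin20° − 2400 = 0 → O_y = 2400 − 4911.99 × 0.34202 = 720.0 N.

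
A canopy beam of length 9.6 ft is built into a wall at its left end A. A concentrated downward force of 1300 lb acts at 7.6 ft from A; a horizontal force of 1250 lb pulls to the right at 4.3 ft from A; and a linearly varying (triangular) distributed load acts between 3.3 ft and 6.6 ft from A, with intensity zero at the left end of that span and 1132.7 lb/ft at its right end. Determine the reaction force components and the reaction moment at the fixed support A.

A_x = -1250 lb, A_y = 3169 lb, M_A = 20160 lb·ft

Resultant of the triangular load: ½ × 1132.7 × 3.3 = 1868.955 lb, acting at 5.5 ft from A (one-third of the span from the peak).
ΣF_x = 0: A_x + 1250 = 0 → A_x = -1250 lb.
ΣF_y = 0: A_y − 1300 − ½·1132.7·3.3 = 0 → A_y = 3169 lb.
ΣM about A: M_A − 1300·7.6 − (½·1132.7·3.3)·5.5 = 0 → M_A = 20160 lb·ft.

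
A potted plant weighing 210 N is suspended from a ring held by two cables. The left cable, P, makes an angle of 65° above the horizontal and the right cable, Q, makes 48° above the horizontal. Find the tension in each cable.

T_P = 152.7 N, T_Q = 96.41 N

ΣF_x = 0: −T_P·cos65° + T_Q·cos48° = 0 → T_Q = 0.631593·T_P.
ΣF_y = 0: T_P·sin65° + T_Q·sin48° = 210.
Substitute: T_P·(0.906308 + 0.631593·0.743145) = 210 → T_P = 152.653 ≈ 152.7 N.
Then T_Q = 0.631593 × 152.653 = 96.41 N.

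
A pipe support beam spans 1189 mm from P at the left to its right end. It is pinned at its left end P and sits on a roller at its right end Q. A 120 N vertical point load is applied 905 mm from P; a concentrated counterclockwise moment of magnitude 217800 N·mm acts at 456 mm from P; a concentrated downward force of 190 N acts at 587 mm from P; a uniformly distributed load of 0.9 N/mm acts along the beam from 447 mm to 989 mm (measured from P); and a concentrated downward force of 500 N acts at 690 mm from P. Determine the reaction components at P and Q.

Resultant of the distributed load: 0.9 × 542 = 487.8 N at 718 mm from P.
Moments about P: Q_y·1189 − 120·905 + 217800 − 190·587 − (0.9·542)·718 − 500·690 = 0 → Q_y = 697570.4/1189 = 586.687 ≈ 586.7 N.
ΣF_y = 0: P_y + 586.687 − 120 − 190 − 0.9·542 − 500 = 0 → P_y = 711.1 N.
ΣF_x = 0: no horizontal applied forces, so P_x = 0.

P_x = 0, P_y = 711.1 N, Q_y = 586.7 N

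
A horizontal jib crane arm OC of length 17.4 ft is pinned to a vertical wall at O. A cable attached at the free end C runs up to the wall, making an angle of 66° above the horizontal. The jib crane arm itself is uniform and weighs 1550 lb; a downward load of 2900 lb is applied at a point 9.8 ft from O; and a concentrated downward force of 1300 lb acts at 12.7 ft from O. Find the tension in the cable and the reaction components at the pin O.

T = 3675 lb, O_x = 1495 lb, O_y = 2393 lb

ΣM about O: T·sin66°·17.4 − 1550·8.7 − 2900·9.8 − 1300·12.7 = 0 → T = 58415/(17.4·0.913545) = 3674.9 ≈ 3675 lb.
ΣF_x = 0: O_x − T·cos66° = 0 → O_x = 3674.9 × 0.406737 = 1495 lb.
ΣF_y = 0: O_y + T·sin66° − 1550 − 2900 − 1300 = 0 → O_y = 5750 − 3674.9 × 0.913545 = 2393 lb.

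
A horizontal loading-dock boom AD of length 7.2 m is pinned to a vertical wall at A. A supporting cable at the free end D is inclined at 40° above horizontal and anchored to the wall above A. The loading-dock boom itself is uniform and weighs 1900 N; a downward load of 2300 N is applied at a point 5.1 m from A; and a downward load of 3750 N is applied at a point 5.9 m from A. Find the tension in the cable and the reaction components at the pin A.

T = 8793 N, A_x = 6736 N, A_y = 2298 N

ΣM about A: T·sin40°·7.2 − 1900·3.6 − 2300·5.1 − 3750·5.9 = 0 → T = 40695/(7.2·0.642788) = 8793.08 ≈ 8793 N.
ΣF_x = 0: A_x − T·cos40° = 0 → A_x = 8793.08 × 0.766044 = 6736 N.
ΣF_y = 0: A_y + T·sin40° − 1900 − 2300 − 3750 = 0 → A_y = 7950 − 8793.08 × 0.642788 = 2298 N.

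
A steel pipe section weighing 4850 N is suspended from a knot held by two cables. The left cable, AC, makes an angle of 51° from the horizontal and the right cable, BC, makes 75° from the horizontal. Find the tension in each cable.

ΣF_x = 0: −T_AC·cos51° + T_BC·cos75° = 0 → T_BC = 2.43151·T_AC.
ΣF_y = 0: T_AC·sin51° + T_BC·sin75° = 4850.
Substitute: T_AC·(0.777146 + 2.43151·0.965926) = 4850 → T_AC = 1551.6 ≈ 1552 N.
Then T_BC = 2.43151 × 1551.6 = 3773 N.

T_AC = 1552 N, T_BC = 3773 N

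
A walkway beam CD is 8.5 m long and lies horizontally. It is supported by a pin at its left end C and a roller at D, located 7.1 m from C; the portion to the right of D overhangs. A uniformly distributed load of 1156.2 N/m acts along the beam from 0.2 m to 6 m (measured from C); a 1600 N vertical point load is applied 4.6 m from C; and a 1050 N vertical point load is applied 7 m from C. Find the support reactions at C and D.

C_x = 0, C_y = 4356 N, D_y = 5000 N

Resultant of the distributed load: 1156.2 × 5.8 = 6705.96 N at 3.1 m from C.
Taking moments about C: D_y·7.1 − (1156.2·5.8)·3.1 − 1600·4.6 − 1050·7 = 0 → D_y = 35498.476/7.1 = 4999.79 ≈ 5000 N.
ΣF_y = 0: C_y + 4999.79 − 1156.2·5.8 − 1600 − 1050 = 0 → C_y = 4356 N.
ΣF_x = 0: no horizontal applied forces, so C_x = 0.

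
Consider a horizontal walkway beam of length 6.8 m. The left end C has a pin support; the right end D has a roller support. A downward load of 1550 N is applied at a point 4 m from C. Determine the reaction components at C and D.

Taking moments about C: D_y·6.8 − 1550·4 = 0 → D_y = 6200/6.8 = 911.765 ≈ 911.8 N.
ΣF_y = 0: C_y + 911.765 − 1550 = 0 → C_y = 638.2 N.
ΣF_x = 0: no horizontal applied forces, so C_x = 0.

C_x = 0, C_y = 638.2 N, D_y = 911.8 N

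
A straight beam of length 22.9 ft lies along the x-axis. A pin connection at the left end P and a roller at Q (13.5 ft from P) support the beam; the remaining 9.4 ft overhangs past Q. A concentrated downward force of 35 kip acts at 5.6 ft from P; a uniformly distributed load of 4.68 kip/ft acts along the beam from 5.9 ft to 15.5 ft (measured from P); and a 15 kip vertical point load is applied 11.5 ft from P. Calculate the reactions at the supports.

Resultant of the distributed load: 4.68 × 9.6 = 44.928 kip at 10.7 ft from P.
Taking moments about P: Q_y·13.5 − 35·5.6 − (4.68·9.6)·10.7 − 15·11.5 = 0 → Q_y = 849.2296/13.5 = 62.9059 ≈ 62.91 kip.
ΣF_y = 0: P_y + 62.9059 − 35 − 4.68·9.6 − 15 = 0 → P_y = 32.02 kip.
ΣF_x = 0: no horizontal applied forces, so P_x = 0.

P_x = 0, P_y = 32.02 kip, Q_y = 62.91 kip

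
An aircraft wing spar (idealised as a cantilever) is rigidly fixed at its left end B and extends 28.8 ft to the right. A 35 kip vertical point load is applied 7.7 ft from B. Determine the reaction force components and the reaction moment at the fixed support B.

ΣF_x = 0: B_x = 0.
ΣF_y = 0: B_y − 35 = 0 → B_y = 35.00 kip.
ΣM about B: M_B − 35·7.7 = 0 → M_B = 269.5 kip·ft.

B_x = 0, B_y = 35.00 kip, M_B = 269.5 kip·ft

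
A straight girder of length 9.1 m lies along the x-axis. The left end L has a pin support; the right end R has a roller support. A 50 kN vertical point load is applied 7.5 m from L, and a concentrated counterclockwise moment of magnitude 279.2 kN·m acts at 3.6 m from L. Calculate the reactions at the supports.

Moments about L: R_y·9.1 − 50·7.5 + 279.2 = 0 → R_y = 95.8/9.1 = 10.5275 ≈ 10.53 kN.
ΣF_y = 0: L_y + 10.5275 − 50 = 0 → L_y = 39.47 kN.
ΣF_x = 0: no horizontal applied forces, so L_x = 0.

L_x = 0, L_y = 39.47 kN, R_y = 10.53 kN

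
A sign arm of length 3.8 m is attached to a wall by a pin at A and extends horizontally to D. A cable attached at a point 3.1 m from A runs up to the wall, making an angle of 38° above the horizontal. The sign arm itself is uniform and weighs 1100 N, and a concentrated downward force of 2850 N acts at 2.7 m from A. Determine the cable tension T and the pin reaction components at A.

T = 5127 N, A_x = 4040 N, A_y = 793.5 N

ΣM about A: T·sin38°·3.1 − 1100·1.9 − 2850·2.7 = 0 → T = 9785/(3.1·0.615661) = 5126.93 ≈ 5127 N.
ΣF_x = 0: A_x − T·cos38° = 0 → A_x = 5126.93 × 0.788011 = 4040 N.
ΣF_y = 0: A_y + T·sin38° − 1100 − 2850 = 0 → A_y = 3950 − 5126.93 × 0.615661 = 793.5 N.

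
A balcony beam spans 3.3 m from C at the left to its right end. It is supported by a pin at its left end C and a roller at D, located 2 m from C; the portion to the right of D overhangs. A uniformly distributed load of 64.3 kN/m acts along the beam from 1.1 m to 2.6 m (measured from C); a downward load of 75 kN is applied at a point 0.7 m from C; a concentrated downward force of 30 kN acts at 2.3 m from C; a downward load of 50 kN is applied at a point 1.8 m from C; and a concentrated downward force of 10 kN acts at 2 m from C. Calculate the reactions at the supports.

Resultant of the distributed load: 64.3 × 1.5 = 96.45 kN at 1.85 m from C.
ΣM about C: D_y·2 − (64.3·1.5)·1.85 − 75·0.7 − 30·2.3 − 50·1.8 − 10·2 = 0 → D_y = 409.9325/2 = 204.966 ≈ 205.0 kN.
ΣF_y = 0: C_y + 204.966 − 64.3·1.5 − 75 − 30 − 50 − 10 = 0 → C_y = 56.48 kN.
ΣF_x = 0: no horizontal applied forces, so C_x = 0.

C_x = 0, C_y = 56.48 kN, D_y = 205.0 kN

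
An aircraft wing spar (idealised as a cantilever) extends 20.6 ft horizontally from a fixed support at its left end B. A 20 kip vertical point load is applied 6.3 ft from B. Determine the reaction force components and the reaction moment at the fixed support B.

B_x = 0, B_y = 20.00 kip, M_B = 126.0 kip·ft

ΣF_x = 0: B_x = 0.
ΣF_y = 0: B_y − 20 = 0 → B_y = 20.00 kip.
ΣM about B: M_B − 20·6.3 = 0 → M_B = 126.0 kip·ft.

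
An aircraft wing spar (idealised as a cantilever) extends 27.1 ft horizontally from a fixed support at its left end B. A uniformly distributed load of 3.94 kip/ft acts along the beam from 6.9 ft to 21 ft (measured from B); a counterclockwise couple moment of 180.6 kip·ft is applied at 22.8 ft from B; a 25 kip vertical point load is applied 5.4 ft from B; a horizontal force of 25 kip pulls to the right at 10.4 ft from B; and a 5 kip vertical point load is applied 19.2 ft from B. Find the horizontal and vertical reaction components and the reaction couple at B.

B_x = -25.00 kip, B_y = 85.55 kip, M_B = 825.4 kip·ft

Resultant of the distributed load: 3.94 × 14.1 = 55.554 kip at 13.95 ft from B.
ΣF_x = 0: B_x + 25 = 0 → B_x = -25.00 kip.
ΣF_y = 0: B_y − 3.94·14.1 − 25 − 5 = 0 → B_y = 85.55 kip.
ΣM about B: M_B − (3.94·14.1)·13.95 + 180.6 − 25·5.4 − 5·19.2 = 0 → M_B = 825.4 kip·ft.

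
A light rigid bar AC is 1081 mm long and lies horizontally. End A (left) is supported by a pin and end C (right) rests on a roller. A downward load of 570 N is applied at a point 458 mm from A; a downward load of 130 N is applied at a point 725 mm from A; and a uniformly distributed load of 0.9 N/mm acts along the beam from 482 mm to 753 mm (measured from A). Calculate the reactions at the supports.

A_x = 0, A_y = 475.9 N, C_y = 468.0 N

Resultant of the distributed load: 0.9 × 271 = 243.9 N at 617.5 mm from A.
Moments about A: C_y·1081 − 570·458 − 130·725 − (0.9·271)·617.5 = 0 → C_y = 505918.25/1081 = 468.009 ≈ 468.0 N.
ΣF_y = 0: A_y + 468.009 − 570 − 130 − 0.9·271 = 0 → A_y = 475.9 N.
ΣF_x = 0: no horizontal applied forces, so A_x = 0.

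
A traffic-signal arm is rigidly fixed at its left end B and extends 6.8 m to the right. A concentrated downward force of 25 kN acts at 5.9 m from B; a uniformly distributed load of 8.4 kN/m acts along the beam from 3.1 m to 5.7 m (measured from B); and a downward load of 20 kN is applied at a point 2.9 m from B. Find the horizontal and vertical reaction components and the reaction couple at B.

B_x = 0, B_y = 66.84 kN, M_B = 301.6 kN·m

Resultant of the distributed load: 8.4 × 2.6 = 21.84 kN at 4.4 m from B.
ΣF_x = 0: B_x = 0.
ΣF_y = 0: B_y − 25 − 8.4·2.6 − 20 = 0 → B_y = 66.84 kN.
ΣM about B: M_B − 25·5.9 − (8.4·2.6)·4.4 − 20·2.9 = 0 → M_B = 301.6 kN·m.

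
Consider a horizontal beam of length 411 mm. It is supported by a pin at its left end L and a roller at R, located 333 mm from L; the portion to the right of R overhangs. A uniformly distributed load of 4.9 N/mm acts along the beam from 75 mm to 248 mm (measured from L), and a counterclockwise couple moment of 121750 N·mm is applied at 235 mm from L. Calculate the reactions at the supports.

Resultant of the distributed load: 4.9 × 173 = 847.7 N at 161.5 mm from L.
Moments about L: R_y·333 − (4.9·173)·161.5 + 121750 = 0 → R_y = 15153.55/333 = 45.5062 ≈ 45.51 N.
ΣF_y = 0: L_y + 45.5062 − 4.9·173 = 0 → L_y = 802.2 N.
ΣF_x = 0: no horizontal applied forces, so L_x = 0.

L_x = 0, L_y = 802.2 N, R_y = 45.51 N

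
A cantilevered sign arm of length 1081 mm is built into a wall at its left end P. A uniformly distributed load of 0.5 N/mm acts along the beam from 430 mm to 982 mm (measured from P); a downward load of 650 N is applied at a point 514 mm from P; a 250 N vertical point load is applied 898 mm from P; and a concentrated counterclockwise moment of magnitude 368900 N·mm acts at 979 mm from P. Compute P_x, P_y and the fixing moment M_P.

P_x = 0, P_y = 1176 N, M_P = 384600 N·mm

Resultant of the distributed load: 0.5 × 552 = 276 N at 706 mm from P.
ΣF_x = 0: P_x = 0.
ΣF_y = 0: P_y − 0.5·552 − 650 − 250 = 0 → P_y = 1176 N.
ΣM about P: M_P − (0.5·552)·706 − 650·514 − 250·898 + 368900 = 0 → M_P = 384600 N·mm.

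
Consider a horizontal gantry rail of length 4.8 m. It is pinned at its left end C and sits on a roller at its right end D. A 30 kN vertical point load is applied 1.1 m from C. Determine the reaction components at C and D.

C_x = 0, C_y = 23.12 kN, D_y = 6.875 kN

Taking moments about C: D_y·4.8 − 30·1.1 = 0 → D_y = 33/4.8 = 6.875 kN.
ΣF_y = 0: C_y + 6.875 − 30 = 0 → C_y = 23.12 kN.
ΣF_x = 0: no horizontal applied forces, so C_x = 0.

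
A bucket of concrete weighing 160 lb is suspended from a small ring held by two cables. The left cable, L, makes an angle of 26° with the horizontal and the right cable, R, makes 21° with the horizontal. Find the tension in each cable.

ΣF_x = 0: −T_L·cos26° + T_R·cos21° = 0 → T_R = 0.962739·T_L.
ΣF_y = 0: T_L·sin26° + T_R·sin21° = 160.
Substitute: T_L·(0.438371 + 0.962739·0.358368) = 160 → T_L = 204.242 ≈ 204.2 lb.
Then T_R = 0.962739 × 204.242 = 196.6 lb.

T_L = 204.2 lb, T_R = 196.6 lb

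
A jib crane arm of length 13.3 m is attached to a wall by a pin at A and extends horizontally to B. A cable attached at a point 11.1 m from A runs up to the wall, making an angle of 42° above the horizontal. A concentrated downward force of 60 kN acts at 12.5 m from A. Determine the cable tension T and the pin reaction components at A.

T = 101.0 kN, A_x = 75.04 kN, A_y = -7.568 kN

ΣM about A: T·sin42°·11.1 − 60·12.5 = 0 → T = 750/(11.1·0.669131) = 100.978 ≈ 101.0 kN.
ΣF_x = 0: A_x − T·cos42° = 0 → A_x = 100.978 × 0.743145 = 75.04 kN.
ΣF_y = 0: A_y + T·sin42° − 60 = 0 → A_y = 60 − 100.978 × 0.669131 = -7.568 kN.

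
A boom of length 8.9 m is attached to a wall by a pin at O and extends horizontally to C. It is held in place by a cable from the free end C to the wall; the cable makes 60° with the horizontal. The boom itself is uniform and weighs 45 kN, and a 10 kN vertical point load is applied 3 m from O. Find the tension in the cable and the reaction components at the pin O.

ΣM about O: T·sin60°·8.9 − 45·4.45 − 10·3 = 0 → T = 230.25/(8.9·0.866025) = 29.873 ≈ 29.87 kN.
ΣF_x = 0: O_x − T·cos60° = 0 → O_x = 29.873 × 0.5 = 14.94 kN.
ΣF_y = 0: O_y + T·sin60° − 45 − 10 = 0 → O_y = 55 − 29.873 × 0.866025 = 29.13 kN.

T = 29.87 kN, O_x = 14.94 kN, O_y = 29.13 kN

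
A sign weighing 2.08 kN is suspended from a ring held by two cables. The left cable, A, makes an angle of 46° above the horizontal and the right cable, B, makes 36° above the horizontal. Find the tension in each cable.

ΣF_x = 0: −T_A·cos46° + T_B·cos36° = 0 → T_B = 0.858645·T_A.
ΣF_y = 0: T_A·sin46° + T_B·sin36° = 2.08.
Substitute: T_A·(0.71934 + 0.858645·0.587785) = 2.08 → T_A = 1.69929 ≈ 1.699 kN.
Then T_B = 0.858645 × 1.69929 = 1.459 kN.

T_A = 1.699 kN, T_B = 1.459 kN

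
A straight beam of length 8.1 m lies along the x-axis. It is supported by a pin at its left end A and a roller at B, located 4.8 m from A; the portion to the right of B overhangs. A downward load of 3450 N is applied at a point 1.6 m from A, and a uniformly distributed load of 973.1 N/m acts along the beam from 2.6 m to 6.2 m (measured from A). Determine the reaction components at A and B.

Resultant of the distributed load: 973.1 × 3.6 = 3503.16 N at 4.4 m from A.
Taking moments about A: B_y·4.8 − 3450·1.6 − (973.1·3.6)·4.4 = 0 → B_y = 20933.904/4.8 = 4361.23 ≈ 4361 N.
ΣF_y = 0: A_y + 4361.23 − 3450 − 973.1·3.6 = 0 → A_y = 2592 N.
ΣF_x = 0: no horizontal applied forces, so A_x = 0.

A_x = 0, A_y = 2592 N, B_y = 4361 N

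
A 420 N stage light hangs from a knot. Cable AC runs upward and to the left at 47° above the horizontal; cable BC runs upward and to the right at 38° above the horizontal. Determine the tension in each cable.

ΣF_x = 0: −T_AC·cos47° + T_BC·cos38° = 0 → T_BC = 0.865468·T_AC.
ΣF_y = 0: T_AC·sin47° + T_BC·sin38° = 420.
Substitute: T_AC·(0.731354 + 0.865468·0.615661) = 420 → T_AC = 332.229 ≈ 332.2 N.
Then T_BC = 0.865468 × 332.229 = 287.5 N.

T_AC = 332.2 N, T_BC = 287.5 N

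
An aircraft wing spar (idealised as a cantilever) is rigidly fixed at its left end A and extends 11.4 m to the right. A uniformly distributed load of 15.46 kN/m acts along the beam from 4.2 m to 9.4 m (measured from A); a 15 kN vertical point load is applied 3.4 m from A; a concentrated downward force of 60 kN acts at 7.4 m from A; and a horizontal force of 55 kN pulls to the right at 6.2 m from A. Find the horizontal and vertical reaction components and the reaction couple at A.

Resultant of the distributed load: 15.46 × 5.2 = 80.392 kN at 6.8 m from A.
ΣF_x = 0: A_x + 55 = 0 → A_x = -55.00 kN.
ΣF_y = 0: A_y − 15.46·5.2 − 15 − 60 = 0 → A_y = 155.4 kN.
ΣM about A: M_A − (15.46·5.2)·6.8 − 15·3.4 − 60·7.4 = 0 → M_A = 1042 kN·m.

A_x = -55.00 kN, A_y = 155.4 kN, M_A = 1042 kN·m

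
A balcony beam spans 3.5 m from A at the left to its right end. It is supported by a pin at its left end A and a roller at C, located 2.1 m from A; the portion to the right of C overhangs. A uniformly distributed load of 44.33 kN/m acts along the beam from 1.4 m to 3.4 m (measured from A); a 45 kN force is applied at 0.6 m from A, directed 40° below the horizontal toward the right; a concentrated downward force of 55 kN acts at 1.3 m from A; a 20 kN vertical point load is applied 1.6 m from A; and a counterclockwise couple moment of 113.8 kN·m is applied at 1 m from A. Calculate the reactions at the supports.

A_x = -34.47 kN, A_y = 87.90 kN, C_y = 104.7 kN

Resultant of the distributed load: 44.33 × 2 = 88.66 kN at 2.4 m from A.
Taking moments about A: C_y·2.1 − (44.33·2)·2.4 − 45·sin40°·0.6 − 55·1.3 − 20·1.6 + 113.8 = 0 → C_y = 219.839/2.1 = 104.685 ≈ 104.7 kN.
ΣF_y = 0: A_y + 104.685 − 44.33·2 − 45·sin40° − 55 − 20 = 0 → A_y = 87.90 kN.
ΣF_x = 0: A_x + 45·cos40° = 0 → A_x = -34.47 kN.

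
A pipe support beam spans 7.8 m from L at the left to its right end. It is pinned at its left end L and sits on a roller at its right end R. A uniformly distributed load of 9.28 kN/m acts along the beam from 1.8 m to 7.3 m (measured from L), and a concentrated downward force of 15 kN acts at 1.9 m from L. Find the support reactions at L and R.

L_x = 0, L_y = 32.61 kN, R_y = 33.43 kN

Resultant of the distributed load: 9.28 × 5.5 = 51.04 kN at 4.55 m from L.
Taking moments about L: R_y·7.8 − (9.28·5.5)·4.55 − 15·1.9 = 0 → R_y = 260.732/7.8 = 33.4272 ≈ 33.43 kN.
ΣF_y = 0: L_y + 33.4272 − 9.28·5.5 − 15 = 0 → L_y = 32.61 kN.
ΣF_x = 0: no horizontal applied forces, so L_x = 0.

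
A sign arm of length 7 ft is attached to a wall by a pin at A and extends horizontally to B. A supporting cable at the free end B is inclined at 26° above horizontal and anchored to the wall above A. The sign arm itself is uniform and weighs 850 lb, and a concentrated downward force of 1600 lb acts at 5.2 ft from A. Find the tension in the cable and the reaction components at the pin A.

T = 3681 lb, A_x = 3308 lb, A_y = 836.4 lb

ΣM about A: T·sin26°·7 − 850·3.5 − 1600·5.2 = 0 → T = 11295/(7·0.438371) = 3680.84 ≈ 3681 lb.
ΣF_x = 0: A_x − T·cos26° = 0 → A_x = 3680.84 × 0.898794 = 3308 lb.
ΣF_y = 0: A_y + T·sin26° − 850 − 1600 = 0 → A_y = 2450 − 3680.84 × 0.438371 = 836.4 lb.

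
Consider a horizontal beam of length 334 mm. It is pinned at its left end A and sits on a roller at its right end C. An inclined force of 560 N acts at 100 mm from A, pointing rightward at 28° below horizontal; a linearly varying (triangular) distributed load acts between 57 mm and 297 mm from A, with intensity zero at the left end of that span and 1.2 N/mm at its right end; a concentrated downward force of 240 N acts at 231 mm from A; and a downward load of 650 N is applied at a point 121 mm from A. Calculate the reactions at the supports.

Resultant of the triangular load: ½ × 1.2 × 240 = 144 N, acting at 217 mm from A (one-third of the span from the peak).
Moments about A: C_y·334 − 560·sin28°·100 − (½·1.2·240)·217 − 240·231 − 650·121 = 0 → C_y = 191628/334 = 573.737 ≈ 573.7 N.
ΣF_y = 0: A_y + 573.737 − 560·sin28° − ½·1.2·240 − 240 − 650 = 0 → A_y = 723.2 N.
ΣF_x = 0: A_x + 560·cos28° = 0 → A_x = -494.5 N.

A_x = -494.5 N, A_y = 723.2 N, C_y = 573.7 N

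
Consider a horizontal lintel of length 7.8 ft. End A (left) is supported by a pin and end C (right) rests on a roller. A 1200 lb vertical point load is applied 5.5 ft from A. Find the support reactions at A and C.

ΣM about A: C_y·7.8 − 1200·5.5 = 0 → C_y = 6600/7.8 = 846.154 ≈ 846.2 lb.
ΣF_y = 0: A_y + 846.154 − 1200 = 0 → A_y = 353.8 lb.
ΣF_x = 0: no horizontal applied forces, so A_x = 0.

A_x = 0, A_y = 353.8 lb, C_y = 846.2 lb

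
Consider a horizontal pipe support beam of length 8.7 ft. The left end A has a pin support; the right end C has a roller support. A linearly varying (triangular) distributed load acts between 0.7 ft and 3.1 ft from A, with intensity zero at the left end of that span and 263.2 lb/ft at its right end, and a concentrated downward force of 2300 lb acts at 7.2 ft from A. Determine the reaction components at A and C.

A_x = 0, A_y = 628.9 lb, C_y = 1987 lb

Resultant of the triangular load: ½ × 263.2 × 2.4 = 315.84 lb, acting at 2.3 ft from A (one-third of the span from the peak).
ΣM about A: C_y·8.7 − (½·263.2·2.4)·2.3 − 2300·7.2 = 0 → C_y = 17286.432/8.7 = 1986.95 ≈ 1987 lb.
ΣF_y = 0: A_y + 1986.95 − ½·263.2·2.4 − 2300 = 0 → A_y = 628.9 lb.
ΣF_x = 0: no horizontal applied forces, so A_x = 0.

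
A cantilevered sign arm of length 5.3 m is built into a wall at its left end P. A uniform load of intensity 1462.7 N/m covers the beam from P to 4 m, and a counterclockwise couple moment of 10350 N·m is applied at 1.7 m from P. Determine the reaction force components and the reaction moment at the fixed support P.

Resultant of the distributed load: 1462.7 × 4 = 5850.8 N at 2 m from P.
ΣF_x = 0: P_x = 0.
ΣF_y = 0: P_y − 1462.7·4 = 0 → P_y = 5851 N.
ΣM about P: M_P − (1462.7·4)·2 + 10350 = 0 → M_P = 1352 N·m.

P_x = 0, P_y = 5851 N, M_P = 1352 N·m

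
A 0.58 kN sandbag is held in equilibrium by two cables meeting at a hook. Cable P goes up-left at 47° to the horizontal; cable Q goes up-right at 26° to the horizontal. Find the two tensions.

ΣF_x = 0: −T_P·cos47° + T_Q·cos26° = 0 → T_Q = 0.758793·T_P.
ΣF_y = 0: T_P·sin47° + T_Q·sin26° = 0.58.
Substitute: T_P·(0.731354 + 0.758793·0.438371) = 0.58 → T_P = 0.54512 ≈ 0.5451 kN.
Then T_Q = 0.758793 × 0.54512 = 0.4136 kN.

T_P = 0.5451 kN, T_Q = 0.4136 kN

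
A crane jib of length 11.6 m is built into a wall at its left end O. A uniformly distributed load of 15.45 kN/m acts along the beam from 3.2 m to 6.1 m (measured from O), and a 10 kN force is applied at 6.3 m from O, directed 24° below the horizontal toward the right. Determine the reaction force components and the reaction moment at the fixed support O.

O_x = -9.135 kN, O_y = 48.87 kN, M_O = 234.0 kN·m

Resultant of the distributed load: 15.45 × 2.9 = 44.805 kN at 4.65 m from O.
ΣF_x = 0: O_x + 10·cos24° = 0 → O_x = -9.135 kN.
ΣF_y = 0: O_y − 15.45·2.9 − 10·sin24° = 0 → O_y = 48.87 kN.
ΣM about O: M_O − (15.45·2.9)·4.65 − 10·sin24°·6.3 = 0 → M_O = 234.0 kN·m.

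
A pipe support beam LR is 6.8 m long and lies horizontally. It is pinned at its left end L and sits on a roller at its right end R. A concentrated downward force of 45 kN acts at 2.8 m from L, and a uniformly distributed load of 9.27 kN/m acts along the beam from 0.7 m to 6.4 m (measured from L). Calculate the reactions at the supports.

L_x = 0, L_y = 51.72 kN, R_y = 46.11 kN

Resultant of the distributed load: 9.27 × 5.7 = 52.839 kN at 3.55 m from L.
ΣM about L: R_y·6.8 − 45·2.8 − (9.27·5.7)·3.55 = 0 → R_y = 313.57845/6.8 = 46.1145 ≈ 46.11 kN.
ΣF_y = 0: L_y + 46.1145 − 45 − 9.27·5.7 = 0 → L_y = 51.72 kN.
ΣF_x = 0: no horizontal applied forces, so L_x = 0.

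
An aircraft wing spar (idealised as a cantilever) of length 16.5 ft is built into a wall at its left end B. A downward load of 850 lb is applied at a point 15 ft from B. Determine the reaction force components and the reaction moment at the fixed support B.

B_x = 0, B_y = 850.0 lb, M_B = 12750 lb·ft

ΣF_x = 0: B_x = 0.
ΣF_y = 0: B_y − 850 = 0 → B_y = 850.0 lb.
ΣM about B: M_B − 850·15 = 0 → M_B = 12750 lb·ft.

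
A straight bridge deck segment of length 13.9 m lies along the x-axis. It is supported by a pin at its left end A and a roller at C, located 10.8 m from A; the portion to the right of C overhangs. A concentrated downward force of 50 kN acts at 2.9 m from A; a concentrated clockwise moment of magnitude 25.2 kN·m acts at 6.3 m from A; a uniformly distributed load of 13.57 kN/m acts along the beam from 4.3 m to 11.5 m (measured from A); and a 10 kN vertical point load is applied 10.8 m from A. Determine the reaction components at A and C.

A_x = 0, A_y = 60.48 kN, C_y = 97.23 kN

Resultant of the distributed load: 13.57 × 7.2 = 97.704 kN at 7.9 m from A.
Taking moments about A: C_y·10.8 − 50·2.9 − 25.2 − (13.57·7.2)·7.9 − 10·10.8 = 0 → C_y = 1050.0616/10.8 = 97.2279 ≈ 97.23 kN.
ΣF_y = 0: A_y + 97.2279 − 50 − 13.57·7.2 − 10 = 0 → A_y = 60.48 kN.
ΣF_x = 0: no horizontal applied forces, so A_x = 0.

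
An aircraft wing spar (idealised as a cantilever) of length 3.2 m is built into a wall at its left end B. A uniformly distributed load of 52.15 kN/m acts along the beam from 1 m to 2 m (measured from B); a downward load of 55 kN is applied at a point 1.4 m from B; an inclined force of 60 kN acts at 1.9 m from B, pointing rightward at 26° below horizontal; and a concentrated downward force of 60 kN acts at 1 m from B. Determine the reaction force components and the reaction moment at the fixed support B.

B_x = -53.93 kN, B_y = 193.5 kN, M_B = 265.2 kN·m

Resultant of the distributed load: 52.15 × 1 = 52.15 kN at 1.5 m from B.
ΣF_x = 0: B_x + 60·cos26° = 0 → B_x = -53.93 kN.
ΣF_y = 0: B_y − 52.15·1 − 55 − 60·sin26° − 60 = 0 → B_y = 193.5 kN.
ΣM about B: M_B − (52.15·1)·1.5 − 55·1.4 − 60·sin26°·1.9 − 60·1 = 0 → M_B = 265.2 kN·m.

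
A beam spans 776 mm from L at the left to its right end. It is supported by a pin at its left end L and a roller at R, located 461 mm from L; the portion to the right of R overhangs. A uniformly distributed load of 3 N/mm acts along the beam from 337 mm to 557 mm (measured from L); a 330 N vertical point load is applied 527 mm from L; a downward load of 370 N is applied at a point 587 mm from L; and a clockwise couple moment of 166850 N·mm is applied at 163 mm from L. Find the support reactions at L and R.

L_x = 0, L_y = -490.3 N, R_y = 1850 N

Resultant of the distributed load: 3 × 220 = 660 N at 447 mm from L.
ΣM about L: R_y·461 − (3·220)·447 − 330·527 − 370·587 − 166850 = 0 → R_y = 852970/461 = 1850.26 ≈ 1850 N.
ΣF_y = 0: L_y + 1850.26 − 3·220 − 330 − 370 = 0 → L_y = -490.3 N.
ΣF_x = 0: no horizontal applied forces, so L_x = 0.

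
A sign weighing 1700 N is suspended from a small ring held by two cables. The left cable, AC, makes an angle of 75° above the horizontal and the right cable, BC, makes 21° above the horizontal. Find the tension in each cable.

T_AC = 1596 N, T_BC = 442.4 N

ΣF_x = 0: −T_AC·cos75° + T_BC·cos21° = 0 → T_BC = 0.277233·T_AC.
ΣF_y = 0: T_AC·sin75° + T_BC·sin21° = 1700.
Substitute: T_AC·(0.965926 + 0.277233·0.358368) = 1700 → T_AC = 1595.83 ≈ 1596 N.
Then T_BC = 0.277233 × 1595.83 = 442.4 N.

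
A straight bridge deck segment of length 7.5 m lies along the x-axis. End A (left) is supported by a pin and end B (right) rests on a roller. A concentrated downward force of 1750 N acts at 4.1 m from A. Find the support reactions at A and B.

A_x = 0, A_y = 793.3 N, B_y = 956.7 N

Taking moments about A: B_y·7.5 − 1750·4.1 = 0 → B_y = 7175/7.5 = 956.667 ≈ 956.7 N.
ΣF_y = 0: A_y + 956.667 − 1750 = 0 → A_y = 793.3 N.
ΣF_x = 0: no horizontal applied forces, so A_x = 0.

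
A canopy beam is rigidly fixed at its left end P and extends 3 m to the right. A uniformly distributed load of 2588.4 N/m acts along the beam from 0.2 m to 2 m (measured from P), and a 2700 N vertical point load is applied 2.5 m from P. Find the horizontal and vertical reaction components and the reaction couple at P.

Resultant of the distributed load: 2588.4 × 1.8 = 4659.12 N at 1.1 m from P.
ΣF_x = 0: P_x = 0.
ΣF_y = 0: P_y − 2588.4·1.8 − 2700 = 0 → P_y = 7359 N.
ΣM about P: M_P − (2588.4·1.8)·1.1 − 2700·2.5 = 0 → M_P = 11880 N·m.

P_x = 0, P_y = 7359 N, M_P = 11880 N·m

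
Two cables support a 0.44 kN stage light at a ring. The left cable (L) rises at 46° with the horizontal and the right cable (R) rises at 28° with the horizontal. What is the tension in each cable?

ΣF_x = 0: −T_L·cos46° + T_R·cos28° = 0 → T_R = 0.786749·T_L.
ΣF_y = 0: T_L·sin46° + T_R·sin28° = 0.44.
Substitute: T_L·(0.71934 + 0.786749·0.469472) = 0.44 → T_L = 0.404153 ≈ 0.4042 kN.
Then T_R = 0.786749 × 0.404153 = 0.3180 kN.

T_L = 0.4042 kN, T_R = 0.3180 kN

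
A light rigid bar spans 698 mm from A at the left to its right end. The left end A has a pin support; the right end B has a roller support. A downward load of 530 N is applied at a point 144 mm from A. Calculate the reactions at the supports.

ΣM about A: B_y·698 − 530·144 = 0 → B_y = 76320/698 = 109.341 ≈ 109.3 N.
ΣF_y = 0: A_y + 109.341 − 530 = 0 → A_y = 420.7 N.
ΣF_x = 0: no horizontal applied forces, so A_x = 0.

A_x = 0, A_y = 420.7 N, B_y = 109.3 N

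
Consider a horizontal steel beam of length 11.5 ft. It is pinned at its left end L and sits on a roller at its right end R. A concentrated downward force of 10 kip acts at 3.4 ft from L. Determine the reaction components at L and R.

L_x = 0, L_y = 7.043 kip, R_y = 2.957 kip

Taking moments about L: R_y·11.5 − 10·3.4 = 0 → R_y = 34/11.5 = 2.95652 ≈ 2.957 kip.
ΣF_y = 0: L_y + 2.95652 − 10 = 0 → L_y = 7.043 kip.
ΣF_x = 0: no horizontal applied forces, so L_x = 0.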